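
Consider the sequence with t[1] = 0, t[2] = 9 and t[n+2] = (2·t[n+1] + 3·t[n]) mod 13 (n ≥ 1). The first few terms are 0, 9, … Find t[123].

Computing terms: t[1] = 0,  t[2] = 9,  t[3] = 5,  t[4] = 11,  t[5] = 11,  t[6] = 3,  t[7] = 0,  t[8] = 9.
The sequence repeats with period 6.
So t[123] = t[1 + ((123-1) mod 6)] = t[3] = 5.

5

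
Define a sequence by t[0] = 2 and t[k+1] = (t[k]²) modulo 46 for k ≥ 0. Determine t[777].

Listing terms: t[0] = 2; t[1] = 4; t[2] = 16; t[3] = 26; t[4] = 32; t[5] = 12; t[6] = 6; t[7] = 36; t[8] = 8; t[9] = 18; t[10] = 2.
The sequence repeats with period 10.
(777 - 0) mod 10 = 7, so t[777] = t[7] = 36.

36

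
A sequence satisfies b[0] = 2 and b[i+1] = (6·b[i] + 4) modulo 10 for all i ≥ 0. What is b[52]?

0

Computing terms: b[0] = 2; b[1] = 6; b[2] = 0; b[3] = 4; b[4] = 8; b[5] = 2.
The sequence repeats with period 5.
So b[52] = b[0 + ((52-0) mod 5)] = b[2] = 0.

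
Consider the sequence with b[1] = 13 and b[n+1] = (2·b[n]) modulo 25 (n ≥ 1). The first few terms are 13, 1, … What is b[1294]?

21

b[1] = 13; b[2] = 1; b[3] = 2; b[4] = 4; b[5] = 8; b[6] = 16; b[7] = 7; b[8] = 14; b[9] = 3; b[10] = 6; b[11] = 12; b[12] = 24; b[13] = 23; b[14] = 21; b[15] = 17; b[16] = 9; b[17] = 18; b[18] = 11; b[19] = 22; b[20] = 19; b[21] = 13.
Since b[21] = b[1] = 13, the sequence is periodic with period 20.
So b[1294] = b[1 + ((1294-1) mod 20)] = b[14] = 21.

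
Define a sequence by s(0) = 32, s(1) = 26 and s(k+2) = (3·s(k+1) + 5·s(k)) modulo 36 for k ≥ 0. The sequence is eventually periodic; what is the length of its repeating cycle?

We have s(0) = 32, s(1) = 26, s(2) = 22, s(3) = 16, s(4) = 14, s(5) = 14, s(6) = 4, s(7) = 10, s(8) = 14, s(9) = 20, s(10) = 22, s(11) = 22, s(12) = 32, s(13) = 26.
Since (s(12), s(13)) = (s(0), s(1)) = (32, 26) (two consecutive terms determine the rest), the sequence is periodic with period 12.

12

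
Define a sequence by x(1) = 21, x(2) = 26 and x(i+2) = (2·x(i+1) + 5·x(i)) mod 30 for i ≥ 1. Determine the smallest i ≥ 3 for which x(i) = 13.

9

Computing terms: x(1) = 21; x(2) = 26; x(3) = 7; x(4) = 24; x(5) = 23; x(6) = 16; x(7) = 27; x(8) = 14; x(9) = 13; x(10) = 6; x(11) = 17; x(12) = 4; x(13) = 3; x(14) = 26; x(15) = 7.
Since (x(14), x(15)) = (x(2), x(3)) = (26, 7) (two consecutive terms determine the rest), the sequence is eventually periodic: after a pre-period of length 1 it cycles with period 12.
The value 13 first appears (with i ≥ 3) at x(9).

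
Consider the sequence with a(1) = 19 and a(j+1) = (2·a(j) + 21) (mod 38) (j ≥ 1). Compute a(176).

23

a(1) = 19,  a(2) = 21,  a(3) = 25,  a(4) = 33,  a(5) = 11,  a(6) = 5,  a(7) = 31,  a(8) = 7,  a(9) = 35,  a(10) = 15,  a(11) = 13,  a(12) = 9,  a(13) = 1,  a(14) = 23,  a(15) = 29,  a(16) = 3,  a(17) = 27,  a(18) = 37,  a(19) = 19.
Since a(19) = a(1) = 19, the sequence is periodic with period 18.
So a(176) = a(1 + ((176-1) mod 18)) = a(14) = 23.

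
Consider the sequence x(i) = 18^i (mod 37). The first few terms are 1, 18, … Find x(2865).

Computing terms: x(0) = 1; x(1) = 18; x(2) = 28; x(3) = 23; x(4) = 7; x(5) = 15; x(6) = 11; x(7) = 13; x(8) = 12; x(9) = 31; x(10) = 3; x(11) = 17; x(12) = 10; x(13) = 32; x(14) = 21; x(15) = 8; x(16) = 33; x(17) = 2; x(18) = 36; x(19) = 19; x(20) = 9; x(21) = 14; x(22) = 30; x(23) = 22; x(24) = 26; x(25) = 24; x(26) = 25; x(27) = 6; x(28) = 34; x(29) = 20; x(30) = 27; x(31) = 5; x(32) = 16; x(33) = 29; x(34) = 4; x(35) = 35; x(36) = 1.
The sequence repeats with period 36.
So x(2865) = x(0 + ((2865-0) mod 36)) = x(21) = 14.

14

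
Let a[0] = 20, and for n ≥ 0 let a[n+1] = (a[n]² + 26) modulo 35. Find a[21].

Computing terms: a[0] = 20; a[1] = 6; a[2] = 27; a[3] = 20.
Since a[3] = a[0] = 20, the sequence is periodic with period 3.
So a[21] = a[0 + ((21-0) mod 3)] = a[0] = 20.

20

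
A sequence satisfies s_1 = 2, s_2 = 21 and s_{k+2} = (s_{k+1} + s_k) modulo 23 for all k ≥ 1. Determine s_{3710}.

Listing terms: s_1 = 2; s_2 = 21; s_3 = 0; s_4 = 21; s_5 = 21; s_6 = 19; s_7 = 17; s_8 = 13; s_9 = 7; s_{10} = 20; s_{11} = 4; s_{12} = 1; s_{13} = 5; s_{14} = 6; s_{15} = 11; s_{16} = 17; s_{17} = 5; s_{18} = 22; s_{19} = 4; s_{20} = 3; s_{21} = 7; s_{22} = 10; s_{23} = 17; s_{24} = 4; s_{25} = 21; s_{26} = 2; s_{27} = 0; s_{28} = 2; s_{29} = 2; s_{30} = 4; s_{31} = 6; s_{32} = 10; s_{33} = 16; s_{34} = 3; s_{35} = 19; s_{36} = 22; s_{37} = 18; s_{38} = 17; s_{39} = 12; s_{40} = 6; s_{41} = 18; s_{42} = 1; s_{43} = 19; s_{44} = 20; s_{45} = 16; s_{46} = 13; s_{47} = 6; s_{48} = 19; s_{49} = 2; s_{50} = 21.
The sequence repeats with period 48.
(3710 - 1) mod 48 = 13, so s_{3710} = s_{14} = 6.

6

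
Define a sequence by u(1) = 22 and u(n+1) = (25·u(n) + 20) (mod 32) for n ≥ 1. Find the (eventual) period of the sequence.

8

Computing terms: u(1) = 22,  u(2) = 26,  u(3) = 30,  u(4) = 2,  u(5) = 6,  u(6) = 10,  u(7) = 14,  u(8) = 18,  u(9) = 22.
The sequence repeats with period 8.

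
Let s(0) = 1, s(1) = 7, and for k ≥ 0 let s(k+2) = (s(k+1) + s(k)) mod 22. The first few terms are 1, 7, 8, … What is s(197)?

0

We have s(0) = 1; s(1) = 7; s(2) = 8; s(3) = 15; s(4) = 1; s(5) = 16; s(6) = 17; s(7) = 11; s(8) = 6; s(9) = 17; s(10) = 1; s(11) = 18; s(12) = 19; s(13) = 15; s(14) = 12; s(15) = 5; s(16) = 17; s(17) = 0; s(18) = 17; s(19) = 17; s(20) = 12; s(21) = 7; s(22) = 19; s(23) = 4; s(24) = 1; s(25) = 5; s(26) = 6; s(27) = 11; s(28) = 17; s(29) = 6; s(30) = 1; s(31) = 7.
Since (s(30), s(31)) = (s(0), s(1)) = (1, 7) (two consecutive terms determine the rest), the sequence is periodic with period 30.
So s(197) = s(0 + ((197-0) mod 30)) = s(17) = 0.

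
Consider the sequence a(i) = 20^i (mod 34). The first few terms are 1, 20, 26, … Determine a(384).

18

We have a(0) = 1,  a(1) = 20,  a(2) = 26,  a(3) = 10,  a(4) = 30,  a(5) = 22,  a(6) = 32,  a(7) = 28,  a(8) = 16,  a(9) = 14,  a(10) = 8,  a(11) = 24,  a(12) = 4,  a(13) = 12,  a(14) = 2,  a(15) = 6,  a(16) = 18,  a(17) = 20.
Since a(17) = a(1) = 20, the sequence is eventually periodic: after a pre-period of length 1 it cycles with period 16.
For i ≥ 1, a(i) depends only on (i - 1) mod 16. (384 - 1) mod 16 = 15, so a(384) = a(16) = 18.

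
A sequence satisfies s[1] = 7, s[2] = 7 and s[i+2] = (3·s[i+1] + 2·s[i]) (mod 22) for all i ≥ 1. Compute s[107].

s[1] = 7; s[2] = 7; s[3] = 13; s[4] = 9; s[5] = 9; s[6] = 1; s[7] = 21; s[8] = 21; s[9] = 17; s[10] = 5; s[11] = 5; s[12] = 3; s[13] = 19; s[14] = 19; s[15] = 7; s[16] = 15; s[17] = 15; s[18] = 9; s[19] = 13; s[20] = 13; s[21] = 21; s[22] = 1; s[23] = 1; s[24] = 5; s[25] = 17; s[26] = 17; s[27] = 19; s[28] = 3; s[29] = 3; s[30] = 15; s[31] = 7; s[32] = 7.
Since (s[31], s[32]) = (s[1], s[2]) = (7, 7) (two consecutive terms determine the rest), the sequence is periodic with period 30.
(107 - 1) mod 30 = 16, so s[107] = s[17] = 15.

15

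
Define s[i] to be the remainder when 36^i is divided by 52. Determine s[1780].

Computing terms: s[0] = 1; s[1] = 36; s[2] = 48; s[3] = 12; s[4] = 16; s[5] = 4; s[6] = 40; s[7] = 36.
Since s[7] = s[1] = 36, the sequence is eventually periodic: after a pre-period of length 1 it cycles with period 6.
For i ≥ 1, s[i] depends only on (i - 1) mod 6. (1780 - 1) mod 6 = 3, so s[1780] = s[4] = 16.

16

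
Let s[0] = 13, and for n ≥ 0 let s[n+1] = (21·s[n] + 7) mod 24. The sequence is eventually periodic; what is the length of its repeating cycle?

8

Computing terms: s[0] = 13,  s[1] = 16,  s[2] = 7,  s[3] = 10,  s[4] = 1,  s[5] = 4,  s[6] = 19,  s[7] = 22,  s[8] = 13.
The sequence repeats with period 8.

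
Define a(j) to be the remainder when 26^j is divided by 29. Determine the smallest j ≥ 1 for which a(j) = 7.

8

We have a(0) = 1, a(1) = 26, a(2) = 9, a(3) = 2, a(4) = 23, a(5) = 18, a(6) = 4, a(7) = 17, a(8) = 7, a(9) = 8, a(10) = 5, a(11) = 14, a(12) = 16, a(13) = 10, a(14) = 28, a(15) = 3, a(16) = 20, a(17) = 27, a(18) = 6, a(19) = 11, a(20) = 25, a(21) = 12, a(22) = 22, a(23) = 21, a(24) = 24, a(25) = 15, a(26) = 13, a(27) = 19, a(28) = 1.
Since a(28) = a(0) = 1, the sequence is periodic with period 28.
The value 7 first appears (with j ≥ 1) at a(8).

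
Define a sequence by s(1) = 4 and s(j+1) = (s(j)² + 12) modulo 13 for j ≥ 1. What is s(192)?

3

We have s(1) = 4,  s(2) = 2,  s(3) = 3,  s(4) = 8,  s(5) = 11,  s(6) = 3.
Since s(6) = s(3) = 3, the sequence is eventually periodic: after a pre-period of length 2 it cycles with period 3.
For j ≥ 3, s(j) depends only on (j - 3) mod 3. (192 - 3) mod 3 = 0, so s(192) = s(3) = 3.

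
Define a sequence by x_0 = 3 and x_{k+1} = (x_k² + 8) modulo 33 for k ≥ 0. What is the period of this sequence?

Listing terms: x_0 = 3; x_1 = 17; x_2 = 0; x_3 = 8; x_4 = 6; x_5 = 11; x_6 = 30; x_7 = 17.
Since x_7 = x_1 = 17, the sequence is eventually periodic: after a pre-period of length 1 it cycles with period 6.

6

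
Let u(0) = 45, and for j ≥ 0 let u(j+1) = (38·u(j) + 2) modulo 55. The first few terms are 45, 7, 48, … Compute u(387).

26

We have u(0) = 45,  u(1) = 7,  u(2) = 48,  u(3) = 11,  u(4) = 35,  u(5) = 12,  u(6) = 18,  u(7) = 26,  u(8) = 0,  u(9) = 2,  u(10) = 23,  u(11) = 51,  u(12) = 15,  u(13) = 22,  u(14) = 13,  u(15) = 1,  u(16) = 40,  u(17) = 37,  u(18) = 33,  u(19) = 46,  u(20) = 45.
The sequence repeats with period 20.
So u(387) = u(0 + ((387-0) mod 20)) = u(7) = 26.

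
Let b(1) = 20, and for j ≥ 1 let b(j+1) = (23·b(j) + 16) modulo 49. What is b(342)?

Computing terms: b(1) = 20, b(2) = 35, b(3) = 37, b(4) = 34, b(5) = 14, b(6) = 44, b(7) = 48, b(8) = 42, b(9) = 2, b(10) = 13, b(11) = 21, b(12) = 9, b(13) = 27, b(14) = 0, b(15) = 16, b(16) = 41, b(17) = 28, b(18) = 23, b(19) = 6, b(20) = 7, b(21) = 30, b(22) = 20.
The sequence repeats with period 21.
So b(342) = b(1 + ((342-1) mod 21)) = b(6) = 44.

44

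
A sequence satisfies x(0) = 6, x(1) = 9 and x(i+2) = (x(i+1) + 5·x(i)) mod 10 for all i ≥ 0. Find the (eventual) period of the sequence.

3

x(0) = 6,  x(1) = 9,  x(2) = 9,  x(3) = 4,  x(4) = 9,  x(5) = 9.
Since (x(4), x(5)) = (x(1), x(2)) = (9, 9) (two consecutive terms determine the rest), the sequence is eventually periodic: after a pre-period of length 1 it cycles with period 3.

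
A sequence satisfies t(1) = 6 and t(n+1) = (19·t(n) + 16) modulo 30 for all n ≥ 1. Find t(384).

We have t(1) = 6; t(2) = 10; t(3) = 26; t(4) = 0; t(5) = 16; t(6) = 20; t(7) = 6.
Since t(7) = t(1) = 6, the sequence is periodic with period 6.
So t(384) = t(1 + ((384-1) mod 6)) = t(6) = 20.

20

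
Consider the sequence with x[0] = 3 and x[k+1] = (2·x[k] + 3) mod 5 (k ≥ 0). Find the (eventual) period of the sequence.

4

Computing terms: x[0] = 3,  x[1] = 4,  x[2] = 1,  x[3] = 0,  x[4] = 3.
Since x[4] = x[0] = 3, the sequence is periodic with period 4.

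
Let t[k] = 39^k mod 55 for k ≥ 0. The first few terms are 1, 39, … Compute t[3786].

16

Computing terms: t[0] = 1, t[1] = 39, t[2] = 36, t[3] = 29, t[4] = 31, t[5] = 54, t[6] = 16, t[7] = 19, t[8] = 26, t[9] = 24, t[10] = 1.
Since t[10] = t[0] = 1, the sequence is periodic with period 10.
So t[3786] = t[0 + ((3786-0) mod 10)] = t[6] = 16.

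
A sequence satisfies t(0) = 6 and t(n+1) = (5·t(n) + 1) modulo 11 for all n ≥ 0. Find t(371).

9

t(0) = 6; t(1) = 9; t(2) = 2; t(3) = 0; t(4) = 1; t(5) = 6.
Since t(5) = t(0) = 6, the sequence is periodic with period 5.
(371 - 0) mod 5 = 1, so t(371) = t(1) = 9.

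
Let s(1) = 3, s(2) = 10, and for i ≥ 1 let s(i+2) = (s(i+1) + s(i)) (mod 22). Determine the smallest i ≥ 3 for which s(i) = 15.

6

Computing terms: s(1) = 3; s(2) = 10; s(3) = 13; s(4) = 1; s(5) = 14; s(6) = 15; s(7) = 7; s(8) = 0; s(9) = 7; s(10) = 7; s(11) = 14; s(12) = 21; s(13) = 13; s(14) = 12; s(15) = 3; s(16) = 15; s(17) = 18; s(18) = 11; s(19) = 7; s(20) = 18; s(21) = 3; s(22) = 21; s(23) = 2; s(24) = 1; s(25) = 3; s(26) = 4; s(27) = 7; s(28) = 11; s(29) = 18; s(30) = 7; s(31) = 3; s(32) = 10.
Since (s(31), s(32)) = (s(1), s(2)) = (3, 10) (two consecutive terms determine the rest), the sequence is periodic with period 30.
The value 15 first appears (with i ≥ 3) at s(6).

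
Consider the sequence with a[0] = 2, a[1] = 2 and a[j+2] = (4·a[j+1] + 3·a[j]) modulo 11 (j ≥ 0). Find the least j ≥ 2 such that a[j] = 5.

12

We have a[0] = 2; a[1] = 2; a[2] = 3; a[3] = 7; a[4] = 4; a[5] = 4; a[6] = 6; a[7] = 3; a[8] = 8; a[9] = 8; a[10] = 1; a[11] = 6; a[12] = 5; a[13] = 5; a[14] = 2; a[15] = 1; a[16] = 10; a[17] = 10; a[18] = 4; a[19] = 2; a[20] = 9; a[21] = 9; a[22] = 8; a[23] = 4; a[24] = 7; a[25] = 7; a[26] = 5; a[27] = 8; a[28] = 3; a[29] = 3; a[30] = 10; a[31] = 5; a[32] = 6; a[33] = 6; a[34] = 9; a[35] = 10; a[36] = 1; a[37] = 1; a[38] = 7; a[39] = 9; a[40] = 2; a[41] = 2.
Since (a[40], a[41]) = (a[0], a[1]) = (2, 2) (two consecutive terms determine the rest), the sequence is periodic with period 40.
The value 5 first appears (with j ≥ 2) at a[12].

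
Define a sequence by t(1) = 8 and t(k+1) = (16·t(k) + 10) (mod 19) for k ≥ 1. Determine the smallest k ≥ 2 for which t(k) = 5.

t(1) = 8,  t(2) = 5,  t(3) = 14,  t(4) = 6,  t(5) = 11,  t(6) = 15,  t(7) = 3,  t(8) = 1,  t(9) = 7,  t(10) = 8.
The sequence repeats with period 9.
The value 5 first appears (with k ≥ 2) at t(2).

2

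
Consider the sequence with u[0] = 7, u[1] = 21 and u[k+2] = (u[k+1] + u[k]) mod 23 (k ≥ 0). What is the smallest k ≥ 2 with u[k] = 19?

6

u[0] = 7; u[1] = 21; u[2] = 5; u[3] = 3; u[4] = 8; u[5] = 11; u[6] = 19; u[7] = 7; u[8] = 3; u[9] = 10; u[10] = 13; u[11] = 0; u[12] = 13; u[13] = 13; u[14] = 3; u[15] = 16; u[16] = 19; u[17] = 12; u[18] = 8; u[19] = 20; u[20] = 5; u[21] = 2; u[22] = 7; u[23] = 9; u[24] = 16; u[25] = 2; u[26] = 18; u[27] = 20; u[28] = 15; u[29] = 12; u[30] = 4; u[31] = 16; u[32] = 20; u[33] = 13; u[34] = 10; u[35] = 0; u[36] = 10; u[37] = 10; u[38] = 20; u[39] = 7; u[40] = 4; u[41] = 11; u[42] = 15; u[43] = 3; u[44] = 18; u[45] = 21; u[46] = 16; u[47] = 14; u[48] = 7; u[49] = 21.
Since (u[48], u[49]) = (u[0], u[1]) = (7, 21) (two consecutive terms determine the rest), the sequence is periodic with period 48.
The value 19 first appears (with k ≥ 2) at u[6].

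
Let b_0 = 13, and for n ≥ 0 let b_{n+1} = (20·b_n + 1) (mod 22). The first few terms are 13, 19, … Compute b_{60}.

Listing terms: b_0 = 13; b_1 = 19; b_2 = 7; b_3 = 9; b_4 = 5; b_5 = 13.
The sequence repeats with period 5.
So b_{60} = b_{0 + ((60-0) mod 5)} = b_0 = 13.

13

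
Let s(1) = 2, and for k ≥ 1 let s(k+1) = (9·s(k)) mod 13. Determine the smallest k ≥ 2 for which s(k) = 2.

4

Listing terms: s(1) = 2; s(2) = 5; s(3) = 6; s(4) = 2.
The sequence repeats with period 3.
The value 2 next appears (with k ≥ 2) at s(4).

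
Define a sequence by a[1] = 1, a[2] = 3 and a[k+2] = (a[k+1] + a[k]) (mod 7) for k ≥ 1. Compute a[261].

4

Computing terms: a[1] = 1, a[2] = 3, a[3] = 4, a[4] = 0, a[5] = 4, a[6] = 4, a[7] = 1, a[8] = 5, a[9] = 6, a[10] = 4, a[11] = 3, a[12] = 0, a[13] = 3, a[14] = 3, a[15] = 6, a[16] = 2, a[17] = 1, a[18] = 3.
The sequence repeats with period 16.
So a[261] = a[1 + ((261-1) mod 16)] = a[5] = 4.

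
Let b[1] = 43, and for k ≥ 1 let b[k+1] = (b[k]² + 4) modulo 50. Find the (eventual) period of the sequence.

5

Listing terms: b[1] = 43,  b[2] = 3,  b[3] = 13,  b[4] = 23,  b[5] = 33,  b[6] = 43.
The sequence repeats with period 5.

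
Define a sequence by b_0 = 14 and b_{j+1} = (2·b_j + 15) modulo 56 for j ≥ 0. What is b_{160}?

1

Computing terms: b_0 = 14,  b_1 = 43,  b_2 = 45,  b_3 = 49,  b_4 = 1,  b_5 = 17,  b_6 = 49.
Since b_6 = b_3 = 49, the sequence is eventually periodic: after a pre-period of length 3 it cycles with period 3.
For j ≥ 3, b_j depends only on (j - 3) mod 3. (160 - 3) mod 3 = 1, so b_{160} = b_4 = 1.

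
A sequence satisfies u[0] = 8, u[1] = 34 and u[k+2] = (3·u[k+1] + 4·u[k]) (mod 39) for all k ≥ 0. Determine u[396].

Listing terms: u[0] = 8,  u[1] = 34,  u[2] = 17,  u[3] = 31,  u[4] = 5,  u[5] = 22,  u[6] = 8,  u[7] = 34.
The sequence repeats with period 6.
So u[396] = u[0 + ((396-0) mod 6)] = u[0] = 8.

8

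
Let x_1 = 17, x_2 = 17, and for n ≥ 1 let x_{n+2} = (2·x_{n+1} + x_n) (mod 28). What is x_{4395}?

x_1 = 17; x_2 = 17; x_3 = 23; x_4 = 7; x_5 = 9; x_6 = 25; x_7 = 3; x_8 = 3; x_9 = 9; x_{10} = 21; x_{11} = 23; x_{12} = 11; x_{13} = 17; x_{14} = 17.
Since (x_{13}, x_{14}) = (x_1, x_2) = (17, 17) (two consecutive terms determine the rest), the sequence is periodic with period 12.
(4395 - 1) mod 12 = 2, so x_{4395} = x_3 = 23.

23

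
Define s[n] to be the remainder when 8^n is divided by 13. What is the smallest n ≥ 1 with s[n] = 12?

Computing terms: s[0] = 1; s[1] = 8; s[2] = 12; s[3] = 5; s[4] = 1.
Since s[4] = s[0] = 1, the sequence is periodic with period 4.
The value 12 first appears (with n ≥ 1) at s[2].

2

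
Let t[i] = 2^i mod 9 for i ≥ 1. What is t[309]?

8

Computing terms: t[1] = 2,  t[2] = 4,  t[3] = 8,  t[4] = 7,  t[5] = 5,  t[6] = 1,  t[7] = 2.
Since t[7] = t[1] = 2, the sequence is periodic with period 6.
So t[309] = t[1 + ((309-1) mod 6)] = t[3] = 8.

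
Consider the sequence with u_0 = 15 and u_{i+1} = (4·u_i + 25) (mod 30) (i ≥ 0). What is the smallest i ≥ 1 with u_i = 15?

3

We have u_0 = 15, u_1 = 25, u_2 = 5, u_3 = 15.
Since u_3 = u_0 = 15, the sequence is periodic with period 3.
The value 15 next appears (with i ≥ 1) at u_3.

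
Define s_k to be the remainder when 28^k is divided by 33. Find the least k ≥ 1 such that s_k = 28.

1

s_0 = 1,  s_1 = 28,  s_2 = 25,  s_3 = 7,  s_4 = 31,  s_5 = 10,  s_6 = 16,  s_7 = 19,  s_8 = 4,  s_9 = 13,  s_{10} = 1.
The sequence repeats with period 10.
The value 28 first appears (with k ≥ 1) at s_1.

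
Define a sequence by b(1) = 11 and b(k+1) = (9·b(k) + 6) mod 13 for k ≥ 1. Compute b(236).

Computing terms: b(1) = 11,  b(2) = 1,  b(3) = 2,  b(4) = 11.
Since b(4) = b(1) = 11, the sequence is periodic with period 3.
(236 - 1) mod 3 = 1, so b(236) = b(2) = 1.

1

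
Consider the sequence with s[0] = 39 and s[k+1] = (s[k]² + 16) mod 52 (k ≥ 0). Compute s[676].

Computing terms: s[0] = 39; s[1] = 29; s[2] = 25; s[3] = 17; s[4] = 45; s[5] = 13; s[6] = 29.
Since s[6] = s[1] = 29, the sequence is eventually periodic: after a pre-period of length 1 it cycles with period 5.
For k ≥ 1, s[k] depends only on (k - 1) mod 5. (676 - 1) mod 5 = 0, so s[676] = s[1] = 29.

29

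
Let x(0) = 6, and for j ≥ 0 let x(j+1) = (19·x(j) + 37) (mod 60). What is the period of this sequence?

x(0) = 6; x(1) = 31; x(2) = 26; x(3) = 51; x(4) = 46; x(5) = 11; x(6) = 6.
Since x(6) = x(0) = 6, the sequence is periodic with period 6.

6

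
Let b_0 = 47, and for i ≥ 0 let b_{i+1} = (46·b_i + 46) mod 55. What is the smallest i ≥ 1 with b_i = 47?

Listing terms: b_0 = 47,  b_1 = 8,  b_2 = 29,  b_3 = 5,  b_4 = 1,  b_5 = 37,  b_6 = 43,  b_7 = 44,  b_8 = 35,  b_9 = 6,  b_{10} = 47.
Since b_{10} = b_0 = 47, the sequence is periodic with period 10.
The value 47 next appears (with i ≥ 1) at b_{10}.

10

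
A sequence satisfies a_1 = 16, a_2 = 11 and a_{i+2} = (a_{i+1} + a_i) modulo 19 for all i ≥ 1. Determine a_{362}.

Listing terms: a_1 = 16,  a_2 = 11,  a_3 = 8,  a_4 = 0,  a_5 = 8,  a_6 = 8,  a_7 = 16,  a_8 = 5,  a_9 = 2,  a_{10} = 7,  a_{11} = 9,  a_{12} = 16,  a_{13} = 6,  a_{14} = 3,  a_{15} = 9,  a_{16} = 12,  a_{17} = 2,  a_{18} = 14,  a_{19} = 16,  a_{20} = 11.
Since (a_{19}, a_{20}) = (a_1, a_2) = (16, 11) (two consecutive terms determine the rest), the sequence is periodic with period 18.
So a_{362} = a_{1 + ((362-1) mod 18)} = a_2 = 11.

11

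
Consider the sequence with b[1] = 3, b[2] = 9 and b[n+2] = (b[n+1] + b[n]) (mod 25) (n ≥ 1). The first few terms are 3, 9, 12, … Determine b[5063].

12

Listing terms: b[1] = 3; b[2] = 9; b[3] = 12; b[4] = 21; b[5] = 8; b[6] = 4; b[7] = 12; b[8] = 16; b[9] = 3; b[10] = 19; b[11] = 22; b[12] = 16; b[13] = 13; b[14] = 4; b[15] = 17; b[16] = 21; b[17] = 13; b[18] = 9; b[19] = 22; b[20] = 6; b[21] = 3; b[22] = 9.
Since (b[21], b[22]) = (b[1], b[2]) = (3, 9) (two consecutive terms determine the rest), the sequence is periodic with period 20.
So b[5063] = b[1 + ((5063-1) mod 20)] = b[3] = 12.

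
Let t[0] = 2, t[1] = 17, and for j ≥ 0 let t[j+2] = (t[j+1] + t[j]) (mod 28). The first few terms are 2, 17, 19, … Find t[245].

t[0] = 2,  t[1] = 17,  t[2] = 19,  t[3] = 8,  t[4] = 27,  t[5] = 7,  t[6] = 6,  t[7] = 13,  t[8] = 19,  t[9] = 4,  t[10] = 23,  t[11] = 27,  t[12] = 22,  t[13] = 21,  t[14] = 15,  t[15] = 8,  t[16] = 23,  t[17] = 3,  t[18] = 26,  t[19] = 1,  t[20] = 27,  t[21] = 0,  t[22] = 27,  t[23] = 27,  t[24] = 26,  t[25] = 25,  t[26] = 23,  t[27] = 20,  t[28] = 15,  t[29] = 7,  t[30] = 22,  t[31] = 1,  t[32] = 23,  t[33] = 24,  t[34] = 19,  t[35] = 15,  t[36] = 6,  t[37] = 21,  t[38] = 27,  t[39] = 20,  t[40] = 19,  t[41] = 11,  t[42] = 2,  t[43] = 13,  t[44] = 15,  t[45] = 0,  t[46] = 15,  t[47] = 15,  t[48] = 2,  t[49] = 17.
The sequence repeats with period 48.
(245 - 0) mod 48 = 5, so t[245] = t[5] = 7.

7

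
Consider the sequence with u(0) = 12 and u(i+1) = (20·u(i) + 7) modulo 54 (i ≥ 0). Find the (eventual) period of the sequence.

We have u(0) = 12,  u(1) = 31,  u(2) = 33,  u(3) = 19,  u(4) = 9,  u(5) = 25,  u(6) = 21,  u(7) = 49,  u(8) = 15,  u(9) = 37,  u(10) = 45,  u(11) = 43,  u(12) = 3,  u(13) = 13,  u(14) = 51,  u(15) = 1,  u(16) = 27,  u(17) = 7,  u(18) = 39,  u(19) = 31.
Since u(19) = u(1) = 31, the sequence is eventually periodic: after a pre-period of length 1 it cycles with period 18.

18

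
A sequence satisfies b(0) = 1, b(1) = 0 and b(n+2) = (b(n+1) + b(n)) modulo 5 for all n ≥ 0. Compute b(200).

1

b(0) = 1; b(1) = 0; b(2) = 1; b(3) = 1; b(4) = 2; b(5) = 3; b(6) = 0; b(7) = 3; b(8) = 3; b(9) = 1; b(10) = 4; b(11) = 0; b(12) = 4; b(13) = 4; b(14) = 3; b(15) = 2; b(16) = 0; b(17) = 2; b(18) = 2; b(19) = 4; b(20) = 1; b(21) = 0.
Since (b(20), b(21)) = (b(0), b(1)) = (1, 0) (two consecutive terms determine the rest), the sequence is periodic with period 20.
(200 - 0) mod 20 = 0, so b(200) = b(0) = 1.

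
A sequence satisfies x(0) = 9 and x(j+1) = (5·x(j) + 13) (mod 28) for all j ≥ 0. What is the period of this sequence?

Computing terms: x(0) = 9, x(1) = 2, x(2) = 23, x(3) = 16, x(4) = 9.
Since x(4) = x(0) = 9, the sequence is periodic with period 4.

4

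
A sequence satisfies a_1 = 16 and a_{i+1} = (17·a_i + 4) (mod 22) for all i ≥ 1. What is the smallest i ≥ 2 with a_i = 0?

6

a_1 = 16,  a_2 = 12,  a_3 = 10,  a_4 = 20,  a_5 = 14,  a_6 = 0,  a_7 = 4,  a_8 = 6,  a_9 = 18,  a_{10} = 2,  a_{11} = 16.
The sequence repeats with period 10.
The value 0 first appears (with i ≥ 2) at a_6.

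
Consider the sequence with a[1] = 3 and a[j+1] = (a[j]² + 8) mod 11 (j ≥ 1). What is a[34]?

8

Computing terms: a[1] = 3, a[2] = 6, a[3] = 0, a[4] = 8, a[5] = 6.
Since a[5] = a[2] = 6, the sequence is eventually periodic: after a pre-period of length 1 it cycles with period 3.
For j ≥ 2, a[j] depends only on (j - 2) mod 3. (34 - 2) mod 3 = 2, so a[34] = a[4] = 8.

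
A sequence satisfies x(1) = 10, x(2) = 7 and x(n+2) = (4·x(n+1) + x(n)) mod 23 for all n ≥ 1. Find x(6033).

Computing terms: x(1) = 10, x(2) = 7, x(3) = 15, x(4) = 21, x(5) = 7, x(6) = 3, x(7) = 19, x(8) = 10, x(9) = 13, x(10) = 16, x(11) = 8, x(12) = 2, x(13) = 16, x(14) = 20, x(15) = 4, x(16) = 13, x(17) = 10, x(18) = 7.
The sequence repeats with period 16.
(6033 - 1) mod 16 = 0, so x(6033) = x(1) = 10.

10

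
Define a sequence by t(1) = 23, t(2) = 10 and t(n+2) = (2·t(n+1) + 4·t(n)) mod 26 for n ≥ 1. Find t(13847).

t(1) = 23,  t(2) = 10,  t(3) = 8,  t(4) = 4,  t(5) = 14,  t(6) = 18,  t(7) = 14,  t(8) = 22,  t(9) = 22,  t(10) = 2,  t(11) = 14,  t(12) = 10,  t(13) = 24,  t(14) = 10,  t(15) = 12,  t(16) = 12,  t(17) = 20,  t(18) = 10,  t(19) = 22,  t(20) = 6,  t(21) = 22,  t(22) = 16,  t(23) = 16,  t(24) = 18,  t(25) = 22,  t(26) = 12,  t(27) = 8,  t(28) = 12,  t(29) = 4,  t(30) = 4,  t(31) = 24,  t(32) = 12,  t(33) = 16,  t(34) = 2,  t(35) = 16,  t(36) = 14,  t(37) = 14,  t(38) = 6,  t(39) = 16,  t(40) = 4,  t(41) = 20,  t(42) = 4,  t(43) = 10,  t(44) = 10,  t(45) = 8.
Since (t(44), t(45)) = (t(2), t(3)) = (10, 8) (two consecutive terms determine the rest), the sequence is eventually periodic: after a pre-period of length 1 it cycles with period 42.
For n ≥ 2, t(n) depends only on (n - 2) mod 42. (13847 - 2) mod 42 = 27, so t(13847) = t(29) = 4.

4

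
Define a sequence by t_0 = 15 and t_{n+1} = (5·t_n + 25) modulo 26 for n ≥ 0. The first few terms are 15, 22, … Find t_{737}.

t_0 = 15; t_1 = 22; t_2 = 5; t_3 = 24; t_4 = 15.
The sequence repeats with period 4.
So t_{737} = t_{0 + ((737-0) mod 4)} = t_1 = 22.

22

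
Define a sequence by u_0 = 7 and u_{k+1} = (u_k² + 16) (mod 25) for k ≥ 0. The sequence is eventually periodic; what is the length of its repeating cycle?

u_0 = 7; u_1 = 15; u_2 = 16; u_3 = 22; u_4 = 0; u_5 = 16.
Since u_5 = u_2 = 16, the sequence is eventually periodic: after a pre-period of length 2 it cycles with period 3.

3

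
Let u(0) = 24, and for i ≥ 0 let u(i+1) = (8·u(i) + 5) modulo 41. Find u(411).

We have u(0) = 24, u(1) = 33, u(2) = 23, u(3) = 25, u(4) = 0, u(5) = 5, u(6) = 4, u(7) = 37, u(8) = 14, u(9) = 35, u(10) = 39, u(11) = 30, u(12) = 40, u(13) = 38, u(14) = 22, u(15) = 17, u(16) = 18, u(17) = 26, u(18) = 8, u(19) = 28, u(20) = 24.
The sequence repeats with period 20.
(411 - 0) mod 20 = 11, so u(411) = u(11) = 30.

30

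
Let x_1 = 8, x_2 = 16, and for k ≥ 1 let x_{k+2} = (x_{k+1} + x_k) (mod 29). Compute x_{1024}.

16

Computing terms: x_1 = 8, x_2 = 16, x_3 = 24, x_4 = 11, x_5 = 6, x_6 = 17, x_7 = 23, x_8 = 11, x_9 = 5, x_{10} = 16, x_{11} = 21, x_{12} = 8, x_{13} = 0, x_{14} = 8, x_{15} = 8, x_{16} = 16.
The sequence repeats with period 14.
(1024 - 1) mod 14 = 1, so x_{1024} = x_2 = 16.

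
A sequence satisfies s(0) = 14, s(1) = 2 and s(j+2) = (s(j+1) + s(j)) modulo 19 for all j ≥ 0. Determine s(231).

0

s(0) = 14,  s(1) = 2,  s(2) = 16,  s(3) = 18,  s(4) = 15,  s(5) = 14,  s(6) = 10,  s(7) = 5,  s(8) = 15,  s(9) = 1,  s(10) = 16,  s(11) = 17,  s(12) = 14,  s(13) = 12,  s(14) = 7,  s(15) = 0,  s(16) = 7,  s(17) = 7,  s(18) = 14,  s(19) = 2.
The sequence repeats with period 18.
(231 - 0) mod 18 = 15, so s(231) = s(15) = 0.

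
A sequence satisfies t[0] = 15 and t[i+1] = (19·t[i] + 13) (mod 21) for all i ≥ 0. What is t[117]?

3

Listing terms: t[0] = 15; t[1] = 4; t[2] = 5; t[3] = 3; t[4] = 7; t[5] = 20; t[6] = 15.
Since t[6] = t[0] = 15, the sequence is periodic with period 6.
So t[117] = t[0 + ((117-0) mod 6)] = t[3] = 3.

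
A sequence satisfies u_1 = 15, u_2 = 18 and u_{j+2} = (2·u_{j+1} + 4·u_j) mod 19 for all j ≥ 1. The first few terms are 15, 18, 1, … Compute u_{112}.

17

Listing terms: u_1 = 15; u_2 = 18; u_3 = 1; u_4 = 17; u_5 = 0; u_6 = 11; u_7 = 3; u_8 = 12; u_9 = 17; u_{10} = 6; u_{11} = 4; u_{12} = 13; u_{13} = 4; u_{14} = 3; u_{15} = 3; u_{16} = 18; u_{17} = 10; u_{18} = 16; u_{19} = 15; u_{20} = 18.
Since (u_{19}, u_{20}) = (u_1, u_2) = (15, 18) (two consecutive terms determine the rest), the sequence is periodic with period 18.
(112 - 1) mod 18 = 3, so u_{112} = u_4 = 17.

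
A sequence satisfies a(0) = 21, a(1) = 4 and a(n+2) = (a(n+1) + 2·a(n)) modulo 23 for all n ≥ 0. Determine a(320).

14

Computing terms: a(0) = 21,  a(1) = 4,  a(2) = 0,  a(3) = 8,  a(4) = 8,  a(5) = 1,  a(6) = 17,  a(7) = 19,  a(8) = 7,  a(9) = 22,  a(10) = 13,  a(11) = 11,  a(12) = 14,  a(13) = 13,  a(14) = 18,  a(15) = 21,  a(16) = 11,  a(17) = 7,  a(18) = 6,  a(19) = 20,  a(20) = 9,  a(21) = 3,  a(22) = 21,  a(23) = 4.
The sequence repeats with period 22.
(320 - 0) mod 22 = 12, so a(320) = a(12) = 14.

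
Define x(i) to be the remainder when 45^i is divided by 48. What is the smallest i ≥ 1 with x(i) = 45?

1

Listing terms: x(0) = 1; x(1) = 45; x(2) = 9; x(3) = 21; x(4) = 33; x(5) = 45.
Since x(5) = x(1) = 45, the sequence is eventually periodic: after a pre-period of length 1 it cycles with period 4.
The value 45 first appears (with i ≥ 1) at x(1).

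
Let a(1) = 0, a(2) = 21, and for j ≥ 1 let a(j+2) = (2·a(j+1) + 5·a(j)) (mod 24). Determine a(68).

21

Computing terms: a(1) = 0, a(2) = 21, a(3) = 18, a(4) = 21, a(5) = 12, a(6) = 9, a(7) = 6, a(8) = 9, a(9) = 0, a(10) = 21.
Since (a(9), a(10)) = (a(1), a(2)) = (0, 21) (two consecutive terms determine the rest), the sequence is periodic with period 8.
(68 - 1) mod 8 = 3, so a(68) = a(4) = 21.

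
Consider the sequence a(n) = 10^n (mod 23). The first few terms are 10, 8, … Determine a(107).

21

Computing terms: a(1) = 10,  a(2) = 8,  a(3) = 11,  a(4) = 18,  a(5) = 19,  a(6) = 6,  a(7) = 14,  a(8) = 2,  a(9) = 20,  a(10) = 16,  a(11) = 22,  a(12) = 13,  a(13) = 15,  a(14) = 12,  a(15) = 5,  a(16) = 4,  a(17) = 17,  a(18) = 9,  a(19) = 21,  a(20) = 3,  a(21) = 7,  a(22) = 1,  a(23) = 10.
The sequence repeats with period 22.
(107 - 1) mod 22 = 18, so a(107) = a(19) = 21.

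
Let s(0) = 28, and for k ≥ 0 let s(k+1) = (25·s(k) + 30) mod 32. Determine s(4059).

We have s(0) = 28,  s(1) = 26,  s(2) = 8,  s(3) = 6,  s(4) = 20,  s(5) = 18,  s(6) = 0,  s(7) = 30,  s(8) = 12,  s(9) = 10,  s(10) = 24,  s(11) = 22,  s(12) = 4,  s(13) = 2,  s(14) = 16,  s(15) = 14,  s(16) = 28.
The sequence repeats with period 16.
So s(4059) = s(0 + ((4059-0) mod 16)) = s(11) = 22.

22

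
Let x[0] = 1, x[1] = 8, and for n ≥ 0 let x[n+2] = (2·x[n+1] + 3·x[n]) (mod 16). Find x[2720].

Computing terms: x[0] = 1,  x[1] = 8,  x[2] = 3,  x[3] = 14,  x[4] = 5,  x[5] = 4,  x[6] = 7,  x[7] = 10,  x[8] = 9,  x[9] = 0,  x[10] = 11,  x[11] = 6,  x[12] = 13,  x[13] = 12,  x[14] = 15,  x[15] = 2,  x[16] = 1,  x[17] = 8.
Since (x[16], x[17]) = (x[0], x[1]) = (1, 8) (two consecutive terms determine the rest), the sequence is periodic with period 16.
So x[2720] = x[0 + ((2720-0) mod 16)] = x[0] = 1.

1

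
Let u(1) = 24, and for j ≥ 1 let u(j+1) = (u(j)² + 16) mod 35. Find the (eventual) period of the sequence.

3

Listing terms: u(1) = 24; u(2) = 32; u(3) = 25; u(4) = 11; u(5) = 32.
Since u(5) = u(2) = 32, the sequence is eventually periodic: after a pre-period of length 1 it cycles with period 3.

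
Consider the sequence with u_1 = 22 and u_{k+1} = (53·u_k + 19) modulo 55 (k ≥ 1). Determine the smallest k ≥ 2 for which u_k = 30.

2

Computing terms: u_1 = 22,  u_2 = 30,  u_3 = 14,  u_4 = 46,  u_5 = 37,  u_6 = 0,  u_7 = 19,  u_8 = 36,  u_9 = 2,  u_{10} = 15,  u_{11} = 44,  u_{12} = 41,  u_{13} = 47,  u_{14} = 35,  u_{15} = 4,  u_{16} = 11,  u_{17} = 52,  u_{18} = 25,  u_{19} = 24,  u_{20} = 26,  u_{21} = 22.
Since u_{21} = u_1 = 22, the sequence is periodic with period 20.
The value 30 first appears (with k ≥ 2) at u_2.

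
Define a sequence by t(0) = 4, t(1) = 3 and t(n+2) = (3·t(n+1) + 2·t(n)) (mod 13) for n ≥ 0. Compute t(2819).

Listing terms: t(0) = 4, t(1) = 3, t(2) = 4, t(3) = 5, t(4) = 10, t(5) = 1, t(6) = 10, t(7) = 6, t(8) = 12, t(9) = 9, t(10) = 12, t(11) = 2, t(12) = 4, t(13) = 3.
The sequence repeats with period 12.
(2819 - 0) mod 12 = 11, so t(2819) = t(11) = 2.

2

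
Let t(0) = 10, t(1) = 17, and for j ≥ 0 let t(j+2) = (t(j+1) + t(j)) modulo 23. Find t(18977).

Computing terms: t(0) = 10; t(1) = 17; t(2) = 4; t(3) = 21; t(4) = 2; t(5) = 0; t(6) = 2; t(7) = 2; t(8) = 4; t(9) = 6; t(10) = 10; t(11) = 16; t(12) = 3; t(13) = 19; t(14) = 22; t(15) = 18; t(16) = 17; t(17) = 12; t(18) = 6; t(19) = 18; t(20) = 1; t(21) = 19; t(22) = 20; t(23) = 16; t(24) = 13; t(25) = 6; t(26) = 19; t(27) = 2; t(28) = 21; t(29) = 0; t(30) = 21; t(31) = 21; t(32) = 19; t(33) = 17; t(34) = 13; t(35) = 7; t(36) = 20; t(37) = 4; t(38) = 1; t(39) = 5; t(40) = 6; t(41) = 11; t(42) = 17; t(43) = 5; t(44) = 22; t(45) = 4; t(46) = 3; t(47) = 7; t(48) = 10; t(49) = 17.
Since (t(48), t(49)) = (t(0), t(1)) = (10, 17) (two consecutive terms determine the rest), the sequence is periodic with period 48.
(18977 - 0) mod 48 = 17, so t(18977) = t(17) = 12.

12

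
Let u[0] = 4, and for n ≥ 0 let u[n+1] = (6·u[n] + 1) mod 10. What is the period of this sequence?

5

Computing terms: u[0] = 4; u[1] = 5; u[2] = 1; u[3] = 7; u[4] = 3; u[5] = 9; u[6] = 5.
Since u[6] = u[1] = 5, the sequence is eventually periodic: after a pre-period of length 1 it cycles with period 5.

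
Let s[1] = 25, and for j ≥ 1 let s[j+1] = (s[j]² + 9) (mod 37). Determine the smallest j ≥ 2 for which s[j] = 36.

Computing terms: s[1] = 25; s[2] = 5; s[3] = 34; s[4] = 18; s[5] = 0; s[6] = 9; s[7] = 16; s[8] = 6; s[9] = 8; s[10] = 36; s[11] = 10; s[12] = 35; s[13] = 13; s[14] = 30; s[15] = 21; s[16] = 6.
Since s[16] = s[8] = 6, the sequence is eventually periodic: after a pre-period of length 7 it cycles with period 8.
The value 36 first appears (with j ≥ 2) at s[10].

10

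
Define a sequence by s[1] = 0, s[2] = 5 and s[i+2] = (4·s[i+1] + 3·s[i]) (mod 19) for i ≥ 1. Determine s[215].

2

Listing terms: s[1] = 0,  s[2] = 5,  s[3] = 1,  s[4] = 0,  s[5] = 3,  s[6] = 12,  s[7] = 0,  s[8] = 17,  s[9] = 11,  s[10] = 0,  s[11] = 14,  s[12] = 18,  s[13] = 0,  s[14] = 16,  s[15] = 7,  s[16] = 0,  s[17] = 2,  s[18] = 8,  s[19] = 0,  s[20] = 5.
The sequence repeats with period 18.
(215 - 1) mod 18 = 16, so s[215] = s[17] = 2.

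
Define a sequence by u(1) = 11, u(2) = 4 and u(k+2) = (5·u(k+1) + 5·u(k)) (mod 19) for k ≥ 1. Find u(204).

u(1) = 11,  u(2) = 4,  u(3) = 18,  u(4) = 15,  u(5) = 13,  u(6) = 7,  u(7) = 5,  u(8) = 3,  u(9) = 2,  u(10) = 6,  u(11) = 2,  u(12) = 2,  u(13) = 1,  u(14) = 15,  u(15) = 4,  u(16) = 0,  u(17) = 1,  u(18) = 5,  u(19) = 11,  u(20) = 4.
The sequence repeats with period 18.
(204 - 1) mod 18 = 5, so u(204) = u(6) = 7.

7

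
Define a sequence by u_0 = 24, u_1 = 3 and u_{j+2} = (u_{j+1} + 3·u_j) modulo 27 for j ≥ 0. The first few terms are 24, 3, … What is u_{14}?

21

We have u_0 = 24,  u_1 = 3,  u_2 = 21,  u_3 = 3,  u_4 = 12,  u_5 = 21,  u_6 = 3.
Since (u_5, u_6) = (u_2, u_3) = (21, 3) (two consecutive terms determine the rest), the sequence is eventually periodic: after a pre-period of length 2 it cycles with period 3.
For j ≥ 2, u_j depends only on (j - 2) mod 3. (14 - 2) mod 3 = 0, so u_{14} = u_2 = 21.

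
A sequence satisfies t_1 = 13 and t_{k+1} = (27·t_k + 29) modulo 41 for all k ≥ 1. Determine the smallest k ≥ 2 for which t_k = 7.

Listing terms: t_1 = 13, t_2 = 11, t_3 = 39, t_4 = 16, t_5 = 10, t_6 = 12, t_7 = 25, t_8 = 7, t_9 = 13.
Since t_9 = t_1 = 13, the sequence is periodic with period 8.
The value 7 first appears (with k ≥ 2) at t_8.

8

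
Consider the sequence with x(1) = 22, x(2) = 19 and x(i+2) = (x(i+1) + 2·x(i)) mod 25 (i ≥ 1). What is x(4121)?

Listing terms: x(1) = 22, x(2) = 19, x(3) = 13, x(4) = 1, x(5) = 2, x(6) = 4, x(7) = 8, x(8) = 16, x(9) = 7, x(10) = 14, x(11) = 3, x(12) = 6, x(13) = 12, x(14) = 24, x(15) = 23, x(16) = 21, x(17) = 17, x(18) = 9, x(19) = 18, x(20) = 11, x(21) = 22, x(22) = 19.
Since (x(21), x(22)) = (x(1), x(2)) = (22, 19) (two consecutive terms determine the rest), the sequence is periodic with period 20.
So x(4121) = x(1 + ((4121-1) mod 20)) = x(1) = 22.

22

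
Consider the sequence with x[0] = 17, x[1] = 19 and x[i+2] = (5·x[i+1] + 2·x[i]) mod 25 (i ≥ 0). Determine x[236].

x[0] = 17, x[1] = 19, x[2] = 4, x[3] = 8, x[4] = 23, x[5] = 6, x[6] = 1, x[7] = 17, x[8] = 12, x[9] = 19, x[10] = 19, x[11] = 8, x[12] = 3, x[13] = 6, x[14] = 11, x[15] = 17, x[16] = 7, x[17] = 19, x[18] = 9, x[19] = 8, x[20] = 8, x[21] = 6, x[22] = 21, x[23] = 17, x[24] = 2, x[25] = 19, x[26] = 24, x[27] = 8, x[28] = 13, x[29] = 6, x[30] = 6, x[31] = 17, x[32] = 22, x[33] = 19, x[34] = 14, x[35] = 8, x[36] = 18, x[37] = 6, x[38] = 16, x[39] = 17, x[40] = 17, x[41] = 19.
The sequence repeats with period 40.
(236 - 0) mod 40 = 36, so x[236] = x[36] = 18.

18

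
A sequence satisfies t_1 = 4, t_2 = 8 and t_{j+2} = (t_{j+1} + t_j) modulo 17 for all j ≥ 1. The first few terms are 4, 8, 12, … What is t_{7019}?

Computing terms: t_1 = 4,  t_2 = 8,  t_3 = 12,  t_4 = 3,  t_5 = 15,  t_6 = 1,  t_7 = 16,  t_8 = 0,  t_9 = 16,  t_{10} = 16,  t_{11} = 15,  t_{12} = 14,  t_{13} = 12,  t_{14} = 9,  t_{15} = 4,  t_{16} = 13,  t_{17} = 0,  t_{18} = 13,  t_{19} = 13,  t_{20} = 9,  t_{21} = 5,  t_{22} = 14,  t_{23} = 2,  t_{24} = 16,  t_{25} = 1,  t_{26} = 0,  t_{27} = 1,  t_{28} = 1,  t_{29} = 2,  t_{30} = 3,  t_{31} = 5,  t_{32} = 8,  t_{33} = 13,  t_{34} = 4,  t_{35} = 0,  t_{36} = 4,  t_{37} = 4,  t_{38} = 8.
Since (t_{37}, t_{38}) = (t_1, t_2) = (4, 8) (two consecutive terms determine the rest), the sequence is periodic with period 36.
So t_{7019} = t_{1 + ((7019-1) mod 36)} = t_{35} = 0.

0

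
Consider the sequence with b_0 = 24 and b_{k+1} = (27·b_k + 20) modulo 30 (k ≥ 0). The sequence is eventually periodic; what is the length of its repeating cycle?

4

Computing terms: b_0 = 24,  b_1 = 8,  b_2 = 26,  b_3 = 2,  b_4 = 14,  b_5 = 8.
Since b_5 = b_1 = 8, the sequence is eventually periodic: after a pre-period of length 1 it cycles with period 4.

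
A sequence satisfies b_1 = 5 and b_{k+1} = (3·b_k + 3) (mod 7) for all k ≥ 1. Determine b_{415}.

We have b_1 = 5; b_2 = 4; b_3 = 1; b_4 = 6; b_5 = 0; b_6 = 3; b_7 = 5.
Since b_7 = b_1 = 5, the sequence is periodic with period 6.
(415 - 1) mod 6 = 0, so b_{415} = b_1 = 5.

5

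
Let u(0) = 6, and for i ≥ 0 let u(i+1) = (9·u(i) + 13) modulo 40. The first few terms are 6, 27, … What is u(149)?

7

Listing terms: u(0) = 6; u(1) = 27; u(2) = 16; u(3) = 37; u(4) = 26; u(5) = 7; u(6) = 36; u(7) = 17; u(8) = 6.
The sequence repeats with period 8.
(149 - 0) mod 8 = 5, so u(149) = u(5) = 7.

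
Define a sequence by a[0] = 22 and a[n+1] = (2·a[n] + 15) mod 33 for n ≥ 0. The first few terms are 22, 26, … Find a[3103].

17

Listing terms: a[0] = 22,  a[1] = 26,  a[2] = 1,  a[3] = 17,  a[4] = 16,  a[5] = 14,  a[6] = 10,  a[7] = 2,  a[8] = 19,  a[9] = 20,  a[10] = 22.
Since a[10] = a[0] = 22, the sequence is periodic with period 10.
(3103 - 0) mod 10 = 3, so a[3103] = a[3] = 17.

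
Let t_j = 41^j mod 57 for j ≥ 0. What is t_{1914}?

7

Computing terms: t_0 = 1,  t_1 = 41,  t_2 = 28,  t_3 = 8,  t_4 = 43,  t_5 = 53,  t_6 = 7,  t_7 = 2,  t_8 = 25,  t_9 = 56,  t_{10} = 16,  t_{11} = 29,  t_{12} = 49,  t_{13} = 14,  t_{14} = 4,  t_{15} = 50,  t_{16} = 55,  t_{17} = 32,  t_{18} = 1.
The sequence repeats with period 18.
(1914 - 0) mod 18 = 6, so t_{1914} = t_6 = 7.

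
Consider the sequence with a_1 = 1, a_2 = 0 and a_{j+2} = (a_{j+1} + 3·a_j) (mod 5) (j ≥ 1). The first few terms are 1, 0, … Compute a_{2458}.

Computing terms: a_1 = 1, a_2 = 0, a_3 = 3, a_4 = 3, a_5 = 2, a_6 = 1, a_7 = 2, a_8 = 0, a_9 = 1, a_{10} = 1, a_{11} = 4, a_{12} = 2, a_{13} = 4, a_{14} = 0, a_{15} = 2, a_{16} = 2, a_{17} = 3, a_{18} = 4, a_{19} = 3, a_{20} = 0, a_{21} = 4, a_{22} = 4, a_{23} = 1, a_{24} = 3, a_{25} = 1, a_{26} = 0.
The sequence repeats with period 24.
(2458 - 1) mod 24 = 9, so a_{2458} = a_{10} = 1.

1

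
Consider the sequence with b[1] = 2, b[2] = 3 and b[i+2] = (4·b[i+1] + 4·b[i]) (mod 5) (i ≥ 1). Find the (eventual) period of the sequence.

3

Listing terms: b[1] = 2,  b[2] = 3,  b[3] = 0,  b[4] = 2,  b[5] = 3.
The sequence repeats with period 3.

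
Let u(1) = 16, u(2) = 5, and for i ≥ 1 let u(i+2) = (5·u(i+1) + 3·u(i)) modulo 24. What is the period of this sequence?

6

Listing terms: u(1) = 16; u(2) = 5; u(3) = 1; u(4) = 20; u(5) = 7; u(6) = 23; u(7) = 16; u(8) = 5.
The sequence repeats with period 6.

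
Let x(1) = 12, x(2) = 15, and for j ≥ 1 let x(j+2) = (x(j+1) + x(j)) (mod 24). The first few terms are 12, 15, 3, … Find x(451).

Computing terms: x(1) = 12,  x(2) = 15,  x(3) = 3,  x(4) = 18,  x(5) = 21,  x(6) = 15,  x(7) = 12,  x(8) = 3,  x(9) = 15,  x(10) = 18,  x(11) = 9,  x(12) = 3,  x(13) = 12,  x(14) = 15.
Since (x(13), x(14)) = (x(1), x(2)) = (12, 15) (two consecutive terms determine the rest), the sequence is periodic with period 12.
So x(451) = x(1 + ((451-1) mod 12)) = x(7) = 12.

12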